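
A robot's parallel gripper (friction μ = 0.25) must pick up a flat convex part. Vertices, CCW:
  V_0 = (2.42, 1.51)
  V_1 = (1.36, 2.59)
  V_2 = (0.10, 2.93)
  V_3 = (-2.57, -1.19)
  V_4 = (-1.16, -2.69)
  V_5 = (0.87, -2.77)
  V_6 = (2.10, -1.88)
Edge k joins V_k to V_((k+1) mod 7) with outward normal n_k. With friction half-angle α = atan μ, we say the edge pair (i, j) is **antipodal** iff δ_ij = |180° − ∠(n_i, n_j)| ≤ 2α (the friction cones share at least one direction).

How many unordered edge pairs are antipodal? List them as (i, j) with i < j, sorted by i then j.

α = atan 0.25 = 14.04°;  2α = 28.07°
n_0 = (+0.7137, +0.7005)
n_1 = (+0.2605, +0.9655)
n_2 = (-0.8392, +0.5438)
n_3 = (-0.7286, -0.6849)
n_4 = (-0.0394, -0.9992)
n_5 = (+0.5862, -0.8102)
n_6 = (+0.9956, -0.0940)
  (0,1): δ = 149.57°  ·
  (0,2): δ = 77.41°  ·
  (0,3): δ = 1.24°  ✓
  (0,4): δ = 43.28°  ·
  (0,5): δ = 81.42°  ·
  (0,6): δ = 130.14°  ·
  (1,2): δ = 107.84°  ·
  (1,3): δ = 31.67°  ·
  (1,4): δ = 12.84°  ✓
  (1,5): δ = 50.99°  ·
  (1,6): δ = 99.71°  ·
  (2,3): δ = 103.83°  ·
  (2,4): δ = 59.31°  ·
  (2,5): δ = 21.17°  ✓
  (2,6): δ = 27.55°  ✓
  (3,4): δ = 135.49°  ·
  (3,5): δ = 97.34°  ·
  (3,6): δ = 48.62°  ·
  (4,5): δ = 141.85°  ·
  (4,6): δ = 93.14°  ·
  (5,6): δ = 131.28°  ·
antipodal pairs: 4

count = 4; pairs: (0,3), (1,4), (2,5), (2,6)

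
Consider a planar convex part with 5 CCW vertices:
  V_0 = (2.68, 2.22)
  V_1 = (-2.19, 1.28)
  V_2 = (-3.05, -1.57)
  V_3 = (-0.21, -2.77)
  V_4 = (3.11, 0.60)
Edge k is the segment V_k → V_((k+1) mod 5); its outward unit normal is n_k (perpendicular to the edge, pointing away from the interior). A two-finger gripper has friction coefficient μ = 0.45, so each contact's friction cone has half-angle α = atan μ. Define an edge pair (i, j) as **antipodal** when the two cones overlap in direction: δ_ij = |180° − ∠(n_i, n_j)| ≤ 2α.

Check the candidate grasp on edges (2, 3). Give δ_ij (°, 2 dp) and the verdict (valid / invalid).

δ = 111.67°, invalid

α = atan 0.45 = 24.23°;  2α = 48.46°
edge 2: e_2 = (+2.84, -1.20);  n_2 = (-0.3892, -0.9211)
edge 3: e_3 = (+3.32, +3.37);  n_3 = (+0.7124, -0.7018)
∠(n_2, n_3) = 68.33°
δ = |180° − 68.33°| = 111.67°
111.67° > 2α = 48.46°  →  invalid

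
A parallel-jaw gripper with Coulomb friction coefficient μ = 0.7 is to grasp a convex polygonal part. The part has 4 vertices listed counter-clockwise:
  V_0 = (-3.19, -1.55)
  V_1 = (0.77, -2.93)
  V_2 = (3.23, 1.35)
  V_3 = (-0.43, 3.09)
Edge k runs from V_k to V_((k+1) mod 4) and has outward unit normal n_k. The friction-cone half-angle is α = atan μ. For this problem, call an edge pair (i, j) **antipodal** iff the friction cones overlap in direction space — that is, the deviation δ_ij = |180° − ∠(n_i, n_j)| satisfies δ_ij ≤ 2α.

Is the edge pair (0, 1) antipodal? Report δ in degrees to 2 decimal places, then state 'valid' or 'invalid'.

α = atan 0.7 = 34.99°;  2α = 69.98°
edge 0: e_0 = (+3.96, -1.38);  n_0 = (-0.3291, -0.9443)
edge 1: e_1 = (+2.46, +4.28);  n_1 = (+0.8670, -0.4983)
∠(n_0, n_1) = 79.32°
δ = |180° − 79.32°| = 100.68°
100.68° > 2α = 69.98°  →  invalid

δ = 100.68°, invalid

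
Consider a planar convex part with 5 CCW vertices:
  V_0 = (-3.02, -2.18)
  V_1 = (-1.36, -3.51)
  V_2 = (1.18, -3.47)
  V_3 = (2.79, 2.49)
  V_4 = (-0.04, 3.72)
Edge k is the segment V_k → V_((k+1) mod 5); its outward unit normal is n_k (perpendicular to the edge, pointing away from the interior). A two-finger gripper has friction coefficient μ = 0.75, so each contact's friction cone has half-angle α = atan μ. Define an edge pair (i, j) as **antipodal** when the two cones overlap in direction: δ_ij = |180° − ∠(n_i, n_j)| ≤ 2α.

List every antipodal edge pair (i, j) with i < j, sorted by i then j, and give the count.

α = atan 0.75 = 36.87°;  2α = 73.74°
n_0 = (-0.6253, -0.7804)
n_1 = (+0.0157, -0.9999)
n_2 = (+0.9654, -0.2608)
n_3 = (+0.3986, +0.9171)
n_4 = (-0.8926, +0.4508)
  (0,1): δ = 140.40°  ·
  (0,2): δ = 66.41°  ✓
  (0,3): δ = 15.21°  ✓
  (0,4): δ = 101.90°  ·
  (1,2): δ = 106.02°  ·
  (1,3): δ = 24.39°  ✓
  (1,4): δ = 62.30°  ✓
  (2,3): δ = 98.37°  ·
  (2,4): δ = 11.68°  ✓
  (3,4): δ = 93.31°  ·
antipodal pairs: 5

count = 5; pairs: (0,2), (0,3), (1,3), (1,4), (2,4)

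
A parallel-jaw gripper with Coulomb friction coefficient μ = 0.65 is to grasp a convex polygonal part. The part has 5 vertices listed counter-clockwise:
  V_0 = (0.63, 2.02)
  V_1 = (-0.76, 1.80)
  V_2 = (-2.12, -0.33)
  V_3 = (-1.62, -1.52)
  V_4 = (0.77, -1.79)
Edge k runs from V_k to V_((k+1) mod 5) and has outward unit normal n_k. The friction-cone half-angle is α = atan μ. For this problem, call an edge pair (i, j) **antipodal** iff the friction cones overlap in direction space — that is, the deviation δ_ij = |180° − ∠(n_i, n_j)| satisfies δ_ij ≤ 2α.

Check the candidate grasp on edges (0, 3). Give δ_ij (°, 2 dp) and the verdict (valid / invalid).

δ = 15.44°, valid

α = atan 0.65 = 33.02°;  2α = 66.05°
edge 0: e_0 = (-1.39, -0.22);  n_0 = (-0.1563, +0.9877)
edge 3: e_3 = (+2.39, -0.27);  n_3 = (-0.1123, -0.9937)
∠(n_0, n_3) = 164.56°
δ = |180° − 164.56°| = 15.44°
15.44° ≤ 2α = 66.05°  →  valid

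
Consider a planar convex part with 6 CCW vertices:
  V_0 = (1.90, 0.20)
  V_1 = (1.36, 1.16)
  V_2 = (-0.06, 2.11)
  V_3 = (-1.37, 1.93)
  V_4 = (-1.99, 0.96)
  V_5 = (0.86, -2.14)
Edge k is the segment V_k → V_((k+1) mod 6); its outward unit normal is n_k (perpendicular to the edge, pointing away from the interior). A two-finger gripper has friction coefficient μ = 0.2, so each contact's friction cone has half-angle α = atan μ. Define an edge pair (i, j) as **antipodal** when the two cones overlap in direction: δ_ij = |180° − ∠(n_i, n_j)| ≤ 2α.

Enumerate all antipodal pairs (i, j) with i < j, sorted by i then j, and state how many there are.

α = atan 0.2 = 11.31°;  2α = 22.62°
n_0 = (+0.8716, +0.4903)
n_1 = (+0.5561, +0.8311)
n_2 = (-0.1361, +0.9907)
n_3 = (-0.8426, +0.5386)
n_4 = (-0.7362, -0.6768)
n_5 = (+0.9138, -0.4061)
  (0,1): δ = 153.14°  ·
  (0,2): δ = 111.53°  ·
  (0,3): δ = 61.94°  ·
  (0,4): δ = 13.24°  ✓
  (0,5): δ = 126.68°  ·
  (1,2): δ = 138.39°  ·
  (1,3): δ = 88.80°  ·
  (1,4): δ = 13.62°  ✓
  (1,5): δ = 99.82°  ·
  (2,3): δ = 130.41°  ·
  (2,4): δ = 55.23°  ·
  (2,5): δ = 58.21°  ·
  (3,4): δ = 104.82°  ·
  (3,5): δ = 8.62°  ✓
  (4,5): δ = 66.56°  ·
antipodal pairs: 3

count = 3; pairs: (0,4), (1,4), (3,5)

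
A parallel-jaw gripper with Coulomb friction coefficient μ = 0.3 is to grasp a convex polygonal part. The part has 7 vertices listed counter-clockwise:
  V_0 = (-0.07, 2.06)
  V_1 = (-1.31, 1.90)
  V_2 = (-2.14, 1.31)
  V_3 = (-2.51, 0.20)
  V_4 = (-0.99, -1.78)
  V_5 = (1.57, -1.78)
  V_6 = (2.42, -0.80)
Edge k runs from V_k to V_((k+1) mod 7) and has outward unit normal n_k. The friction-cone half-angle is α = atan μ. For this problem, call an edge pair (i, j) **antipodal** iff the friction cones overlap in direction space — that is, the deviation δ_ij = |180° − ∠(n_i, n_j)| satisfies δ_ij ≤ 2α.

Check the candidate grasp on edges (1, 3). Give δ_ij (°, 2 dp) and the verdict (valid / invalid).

δ = 87.89°, invalid

α = atan 0.3 = 16.70°;  2α = 33.40°
edge 1: e_1 = (-0.83, -0.59);  n_1 = (-0.5794, +0.8151)
edge 3: e_3 = (+1.52, -1.98);  n_3 = (-0.7932, -0.6089)
∠(n_1, n_3) = 92.11°
δ = |180° − 92.11°| = 87.89°
87.89° > 2α = 33.40°  →  invalid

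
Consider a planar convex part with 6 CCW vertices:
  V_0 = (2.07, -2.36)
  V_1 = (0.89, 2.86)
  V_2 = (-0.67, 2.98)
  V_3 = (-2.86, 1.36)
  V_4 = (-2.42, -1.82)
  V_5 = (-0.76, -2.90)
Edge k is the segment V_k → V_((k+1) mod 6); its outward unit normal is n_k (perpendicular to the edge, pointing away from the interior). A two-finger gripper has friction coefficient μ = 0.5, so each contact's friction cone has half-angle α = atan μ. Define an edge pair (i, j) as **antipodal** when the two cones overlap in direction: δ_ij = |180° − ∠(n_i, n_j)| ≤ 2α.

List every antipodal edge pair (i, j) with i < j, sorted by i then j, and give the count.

count = 5; pairs: (0,3), (0,4), (1,4), (1,5), (2,5)

α = atan 0.5 = 26.57°;  2α = 53.13°
n_0 = (+0.9754, +0.2205)
n_1 = (+0.0767, +0.9971)
n_2 = (-0.5947, +0.8039)
n_3 = (-0.9906, -0.1371)
n_4 = (-0.5453, -0.8382)
n_5 = (+0.1874, -0.9823)
  (0,1): δ = 107.14°  ·
  (0,2): δ = 66.25°  ·
  (0,3): δ = 4.86°  ✓
  (0,4): δ = 44.21°  ✓
  (0,5): δ = 88.07°  ·
  (1,2): δ = 139.11°  ·
  (1,3): δ = 77.72°  ·
  (1,4): δ = 28.65°  ✓
  (1,5): δ = 15.20°  ✓
  (2,3): δ = 118.61°  ·
  (2,4): δ = 69.54°  ·
  (2,5): δ = 25.69°  ✓
  (3,4): δ = 130.93°  ·
  (3,5): δ = 87.07°  ·
  (4,5): δ = 136.15°  ·
antipodal pairs: 5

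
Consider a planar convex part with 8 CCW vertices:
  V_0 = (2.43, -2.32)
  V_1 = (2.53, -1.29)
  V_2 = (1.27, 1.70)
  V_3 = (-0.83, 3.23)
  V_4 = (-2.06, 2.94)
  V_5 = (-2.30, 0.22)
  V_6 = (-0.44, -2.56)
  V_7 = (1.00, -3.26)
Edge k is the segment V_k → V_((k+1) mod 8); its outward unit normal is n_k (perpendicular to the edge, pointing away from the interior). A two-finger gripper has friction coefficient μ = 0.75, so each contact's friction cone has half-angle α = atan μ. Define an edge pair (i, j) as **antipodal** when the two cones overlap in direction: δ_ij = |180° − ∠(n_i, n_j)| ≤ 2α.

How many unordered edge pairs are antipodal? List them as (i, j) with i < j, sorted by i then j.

α = atan 0.75 = 36.87°;  2α = 73.74°
n_0 = (+0.9953, -0.0966)
n_1 = (+0.9215, +0.3883)
n_2 = (+0.5889, +0.8082)
n_3 = (-0.2295, +0.9733)
n_4 = (-0.9961, +0.0879)
n_5 = (-0.8311, -0.5561)
n_6 = (-0.4372, -0.8994)
n_7 = (+0.5493, -0.8356)
  (0,1): δ = 151.60°  ·
  (0,2): δ = 120.53°  ·
  (0,3): δ = 71.19°  ✓
  (0,4): δ = 0.50°  ✓
  (0,5): δ = 39.33°  ✓
  (0,6): δ = 69.62°  ✓
  (0,7): δ = 128.86°  ·
  (1,2): δ = 148.93°  ·
  (1,3): δ = 99.58°  ·
  (1,4): δ = 27.89°  ✓
  (1,5): δ = 10.93°  ✓
  (1,6): δ = 41.22°  ✓
  (1,7): δ = 100.47°  ·
  (2,3): δ = 130.66°  ·
  (2,4): δ = 58.97°  ✓
  (2,5): δ = 20.14°  ✓
  (2,6): δ = 10.15°  ✓
  (2,7): δ = 69.39°  ✓
  (3,4): δ = 108.31°  ·
  (3,5): δ = 69.48°  ✓
  (3,6): δ = 39.19°  ✓
  (3,7): δ = 20.05°  ✓
  (4,5): δ = 141.17°  ·
  (4,6): δ = 110.88°  ·
  (4,7): δ = 51.64°  ✓
  (5,6): δ = 149.71°  ·
  (5,7): δ = 90.47°  ·
  (6,7): δ = 120.76°  ·
antipodal pairs: 15

count = 15; pairs: (0,3), (0,4), (0,5), (0,6), (1,4), (1,5), (1,6), (2,4), (2,5), (2,6), (2,7), (3,5), (3,6), (3,7), (4,7)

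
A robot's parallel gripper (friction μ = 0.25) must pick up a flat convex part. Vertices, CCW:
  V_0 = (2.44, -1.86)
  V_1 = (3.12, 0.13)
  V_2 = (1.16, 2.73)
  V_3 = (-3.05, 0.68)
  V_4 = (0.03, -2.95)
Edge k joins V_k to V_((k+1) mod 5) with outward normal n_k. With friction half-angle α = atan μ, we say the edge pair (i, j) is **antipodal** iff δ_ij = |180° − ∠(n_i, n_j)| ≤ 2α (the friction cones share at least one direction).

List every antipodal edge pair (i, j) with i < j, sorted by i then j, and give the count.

α = atan 0.25 = 14.04°;  2α = 28.07°
n_0 = (+0.9463, -0.3234)
n_1 = (+0.7985, +0.6020)
n_2 = (-0.4378, +0.8991)
n_3 = (-0.7625, -0.6470)
n_4 = (+0.4121, -0.9111)
  (0,1): δ = 124.12°  ·
  (0,2): δ = 45.17°  ·
  (0,3): δ = 59.18°  ·
  (0,4): δ = 133.20°  ·
  (1,2): δ = 101.05°  ·
  (1,3): δ = 3.30°  ✓
  (1,4): δ = 77.33°  ·
  (2,3): δ = 75.65°  ·
  (2,4): δ = 1.63°  ✓
  (3,4): δ = 105.98°  ·
antipodal pairs: 2

count = 2; pairs: (1,3), (2,4)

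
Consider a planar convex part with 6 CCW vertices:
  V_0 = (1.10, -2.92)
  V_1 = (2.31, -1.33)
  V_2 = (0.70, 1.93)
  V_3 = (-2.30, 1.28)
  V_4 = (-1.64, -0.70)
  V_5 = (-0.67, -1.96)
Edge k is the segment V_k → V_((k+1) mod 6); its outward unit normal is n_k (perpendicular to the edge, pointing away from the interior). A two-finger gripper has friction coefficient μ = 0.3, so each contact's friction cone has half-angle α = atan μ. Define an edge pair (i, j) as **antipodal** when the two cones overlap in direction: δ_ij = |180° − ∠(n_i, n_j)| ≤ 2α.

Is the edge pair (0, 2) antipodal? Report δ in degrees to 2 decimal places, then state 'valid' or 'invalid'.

α = atan 0.3 = 16.70°;  2α = 33.40°
edge 0: e_0 = (+1.21, +1.59);  n_0 = (+0.7958, -0.6056)
edge 2: e_2 = (-3.00, -0.65);  n_2 = (-0.2118, +0.9773)
∠(n_0, n_2) = 139.50°
δ = |180° − 139.50°| = 40.50°
40.50° > 2α = 33.40°  →  invalid

δ = 40.50°, invalid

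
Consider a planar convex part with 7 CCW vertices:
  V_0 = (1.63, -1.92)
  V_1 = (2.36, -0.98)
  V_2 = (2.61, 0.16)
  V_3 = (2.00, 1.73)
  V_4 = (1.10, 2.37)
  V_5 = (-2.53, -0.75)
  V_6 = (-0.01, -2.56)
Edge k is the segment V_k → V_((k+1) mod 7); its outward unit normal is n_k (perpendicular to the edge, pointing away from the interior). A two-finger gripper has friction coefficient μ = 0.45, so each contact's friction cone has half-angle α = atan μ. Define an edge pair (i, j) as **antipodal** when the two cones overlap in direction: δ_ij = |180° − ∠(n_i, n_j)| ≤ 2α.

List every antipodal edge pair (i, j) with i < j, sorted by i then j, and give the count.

count = 5; pairs: (0,4), (1,4), (2,5), (3,5), (4,6)

α = atan 0.45 = 24.23°;  2α = 48.46°
n_0 = (+0.7898, -0.6134)
n_1 = (+0.9768, -0.2142)
n_2 = (+0.9321, +0.3622)
n_3 = (+0.5795, +0.8150)
n_4 = (-0.6518, +0.7584)
n_5 = (-0.5834, -0.8122)
n_6 = (+0.3635, -0.9316)
  (0,1): δ = 154.54°  ·
  (0,2): δ = 120.93°  ·
  (0,3): δ = 87.58°  ·
  (0,4): δ = 11.49°  ✓
  (0,5): δ = 92.14°  ·
  (0,6): δ = 149.15°  ·
  (1,2): δ = 146.40°  ·
  (1,3): δ = 113.05°  ·
  (1,4): δ = 36.95°  ✓
  (1,5): δ = 66.68°  ·
  (1,6): δ = 123.69°  ·
  (2,3): δ = 146.65°  ·
  (2,4): δ = 70.55°  ·
  (2,5): δ = 33.08°  ✓
  (2,6): δ = 90.09°  ·
  (3,4): δ = 103.90°  ·
  (3,5): δ = 0.27°  ✓
  (3,6): δ = 56.73°  ·
  (4,5): δ = 76.37°  ·
  (4,6): δ = 19.36°  ✓
  (5,6): δ = 122.99°  ·
antipodal pairs: 5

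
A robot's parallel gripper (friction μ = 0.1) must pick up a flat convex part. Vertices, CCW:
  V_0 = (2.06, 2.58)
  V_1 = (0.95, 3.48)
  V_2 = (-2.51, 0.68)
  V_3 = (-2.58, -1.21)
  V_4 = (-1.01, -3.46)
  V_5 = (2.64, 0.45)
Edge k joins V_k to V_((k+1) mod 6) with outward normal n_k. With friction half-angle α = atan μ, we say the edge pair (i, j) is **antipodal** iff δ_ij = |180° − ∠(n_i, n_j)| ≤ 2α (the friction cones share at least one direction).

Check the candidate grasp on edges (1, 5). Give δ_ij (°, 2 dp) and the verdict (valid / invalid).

α = atan 0.1 = 5.71°;  2α = 11.42°
edge 1: e_1 = (-3.46, -2.80);  n_1 = (-0.6291, +0.7773)
edge 5: e_5 = (-0.58, +2.13);  n_5 = (+0.9649, +0.2627)
∠(n_1, n_5) = 113.75°
δ = |180° − 113.75°| = 66.25°
66.25° > 2α = 11.42°  →  invalid

δ = 66.25°, invalid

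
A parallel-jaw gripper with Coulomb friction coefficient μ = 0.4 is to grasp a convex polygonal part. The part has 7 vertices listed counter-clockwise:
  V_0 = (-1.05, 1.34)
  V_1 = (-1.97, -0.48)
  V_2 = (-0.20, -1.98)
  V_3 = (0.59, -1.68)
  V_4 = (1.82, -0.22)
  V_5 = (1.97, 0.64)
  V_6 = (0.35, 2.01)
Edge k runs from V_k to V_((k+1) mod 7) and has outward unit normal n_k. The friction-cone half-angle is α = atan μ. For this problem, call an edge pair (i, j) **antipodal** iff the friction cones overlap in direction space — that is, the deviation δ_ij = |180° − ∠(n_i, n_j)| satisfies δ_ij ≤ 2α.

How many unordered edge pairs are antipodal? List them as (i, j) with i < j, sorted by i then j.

α = atan 0.4 = 21.80°;  2α = 43.60°
n_0 = (-0.8925, +0.4511)
n_1 = (-0.6465, -0.7629)
n_2 = (+0.3550, -0.9349)
n_3 = (+0.7648, -0.6443)
n_4 = (+0.9851, -0.1718)
n_5 = (+0.6457, +0.7636)
n_6 = (-0.4317, +0.9020)
  (0,1): δ = 103.46°  ·
  (0,2): δ = 42.39°  ✓
  (0,3): δ = 13.30°  ✓
  (0,4): δ = 16.92°  ✓
  (0,5): δ = 76.60°  ·
  (0,6): δ = 142.39°  ·
  (1,2): δ = 118.93°  ·
  (1,3): δ = 89.83°  ·
  (1,4): δ = 59.61°  ·
  (1,5): δ = 0.06°  ✓
  (1,6): δ = 65.85°  ·
  (2,3): δ = 150.91°  ·
  (2,4): δ = 120.69°  ·
  (2,5): δ = 61.01°  ·
  (2,6): δ = 4.78°  ✓
  (3,4): δ = 149.78°  ·
  (3,5): δ = 90.11°  ·
  (3,6): δ = 24.31°  ✓
  (4,5): δ = 120.33°  ·
  (4,6): δ = 54.53°  ·
  (5,6): δ = 114.21°  ·
antipodal pairs: 6

count = 6; pairs: (0,2), (0,3), (0,4), (1,5), (2,6), (3,6)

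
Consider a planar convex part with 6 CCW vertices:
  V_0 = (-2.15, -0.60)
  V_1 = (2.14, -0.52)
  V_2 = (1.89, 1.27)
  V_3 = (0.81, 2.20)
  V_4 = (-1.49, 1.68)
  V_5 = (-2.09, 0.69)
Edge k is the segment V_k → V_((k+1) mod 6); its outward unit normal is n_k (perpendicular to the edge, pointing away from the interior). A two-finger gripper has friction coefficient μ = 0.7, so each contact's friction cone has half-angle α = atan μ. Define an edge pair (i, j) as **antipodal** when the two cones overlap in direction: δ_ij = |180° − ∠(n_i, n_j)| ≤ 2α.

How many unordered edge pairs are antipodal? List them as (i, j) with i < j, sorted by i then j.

count = 6; pairs: (0,2), (0,3), (0,4), (1,4), (1,5), (2,5)

α = atan 0.7 = 34.99°;  2α = 69.98°
n_0 = (+0.0186, -0.9998)
n_1 = (+0.9904, +0.1383)
n_2 = (+0.6525, +0.7578)
n_3 = (-0.2205, +0.9754)
n_4 = (-0.8552, +0.5183)
n_5 = (-0.9989, +0.0465)
  (0,1): δ = 83.12°  ·
  (0,2): δ = 41.80°  ✓
  (0,3): δ = 11.67°  ✓
  (0,4): δ = 57.71°  ✓
  (0,5): δ = 86.27°  ·
  (1,2): δ = 138.68°  ·
  (1,3): δ = 85.21°  ·
  (1,4): δ = 39.17°  ✓
  (1,5): δ = 10.61°  ✓
  (2,3): δ = 126.53°  ·
  (2,4): δ = 80.49°  ·
  (2,5): δ = 51.93°  ✓
  (3,4): δ = 133.96°  ·
  (3,5): δ = 105.40°  ·
  (4,5): δ = 151.44°  ·
antipodal pairs: 6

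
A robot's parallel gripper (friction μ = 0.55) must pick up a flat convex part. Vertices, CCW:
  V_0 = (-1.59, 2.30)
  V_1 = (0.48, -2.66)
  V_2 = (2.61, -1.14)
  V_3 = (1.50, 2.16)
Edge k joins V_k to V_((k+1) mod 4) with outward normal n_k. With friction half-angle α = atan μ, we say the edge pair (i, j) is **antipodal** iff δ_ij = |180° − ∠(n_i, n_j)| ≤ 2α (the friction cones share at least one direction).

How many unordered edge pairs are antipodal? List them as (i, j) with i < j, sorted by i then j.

α = atan 0.55 = 28.81°;  2α = 57.62°
n_0 = (-0.9229, -0.3851)
n_1 = (+0.5809, -0.8140)
n_2 = (+0.9478, +0.3188)
n_3 = (+0.0453, +0.9990)
  (0,1): δ = 77.14°  ·
  (0,2): δ = 4.06°  ✓
  (0,3): δ = 64.75°  ·
  (1,2): δ = 106.92°  ·
  (1,3): δ = 38.11°  ✓
  (2,3): δ = 111.19°  ·
antipodal pairs: 2

count = 2; pairs: (0,2), (1,3)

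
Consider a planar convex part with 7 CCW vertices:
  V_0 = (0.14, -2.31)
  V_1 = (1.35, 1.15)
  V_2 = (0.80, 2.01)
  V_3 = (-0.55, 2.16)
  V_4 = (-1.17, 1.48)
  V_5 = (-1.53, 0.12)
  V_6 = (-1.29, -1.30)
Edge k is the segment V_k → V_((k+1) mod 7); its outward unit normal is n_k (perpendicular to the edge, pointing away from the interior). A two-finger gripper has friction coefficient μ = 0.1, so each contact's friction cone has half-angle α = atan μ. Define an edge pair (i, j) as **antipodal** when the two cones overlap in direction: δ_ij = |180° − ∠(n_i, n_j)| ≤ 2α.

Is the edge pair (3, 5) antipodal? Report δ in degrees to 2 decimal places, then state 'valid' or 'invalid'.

α = atan 0.1 = 5.71°;  2α = 11.42°
edge 3: e_3 = (-0.62, -0.68);  n_3 = (-0.7390, +0.6738)
edge 5: e_5 = (+0.24, -1.42);  n_5 = (-0.9860, -0.1667)
∠(n_3, n_5) = 51.95°
δ = |180° − 51.95°| = 128.05°
128.05° > 2α = 11.42°  →  invalid

δ = 128.05°, invalid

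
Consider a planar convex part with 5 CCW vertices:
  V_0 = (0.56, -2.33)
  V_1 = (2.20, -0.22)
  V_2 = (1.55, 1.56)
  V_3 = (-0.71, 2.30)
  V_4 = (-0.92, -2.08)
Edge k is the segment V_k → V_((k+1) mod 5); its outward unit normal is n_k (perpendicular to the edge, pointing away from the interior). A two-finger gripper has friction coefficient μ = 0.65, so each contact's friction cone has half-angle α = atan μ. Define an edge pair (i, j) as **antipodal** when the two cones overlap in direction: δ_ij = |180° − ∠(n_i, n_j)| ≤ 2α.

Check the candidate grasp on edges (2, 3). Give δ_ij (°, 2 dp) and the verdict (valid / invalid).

δ = 74.61°, invalid

α = atan 0.65 = 33.02°;  2α = 66.05°
edge 2: e_2 = (-2.26, +0.74);  n_2 = (+0.3112, +0.9504)
edge 3: e_3 = (-0.21, -4.38);  n_3 = (-0.9989, +0.0479)
∠(n_2, n_3) = 105.39°
δ = |180° − 105.39°| = 74.61°
74.61° > 2α = 66.05°  →  invalid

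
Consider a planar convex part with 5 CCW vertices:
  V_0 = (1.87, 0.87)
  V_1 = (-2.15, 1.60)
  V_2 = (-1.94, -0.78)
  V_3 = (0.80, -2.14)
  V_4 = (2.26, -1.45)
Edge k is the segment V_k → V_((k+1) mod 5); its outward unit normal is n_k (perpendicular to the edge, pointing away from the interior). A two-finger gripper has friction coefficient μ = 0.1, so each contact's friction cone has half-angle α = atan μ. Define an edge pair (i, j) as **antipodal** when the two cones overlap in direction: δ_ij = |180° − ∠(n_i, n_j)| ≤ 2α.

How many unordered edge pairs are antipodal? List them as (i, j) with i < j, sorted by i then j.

count = 1; pairs: (1,4)

α = atan 0.1 = 5.71°;  2α = 11.42°
n_0 = (+0.1787, +0.9839)
n_1 = (-0.9961, -0.0879)
n_2 = (-0.4446, -0.8957)
n_3 = (+0.4273, -0.9041)
n_4 = (+0.9862, +0.1658)
  (0,1): δ = 74.67°  ·
  (0,2): δ = 16.11°  ·
  (0,3): δ = 35.59°  ·
  (0,4): δ = 109.83°  ·
  (1,2): δ = 121.44°  ·
  (1,3): δ = 69.75°  ·
  (1,4): δ = 4.50°  ✓
  (2,3): δ = 128.31°  ·
  (2,4): δ = 54.06°  ·
  (3,4): δ = 105.75°  ·
antipodal pairs: 1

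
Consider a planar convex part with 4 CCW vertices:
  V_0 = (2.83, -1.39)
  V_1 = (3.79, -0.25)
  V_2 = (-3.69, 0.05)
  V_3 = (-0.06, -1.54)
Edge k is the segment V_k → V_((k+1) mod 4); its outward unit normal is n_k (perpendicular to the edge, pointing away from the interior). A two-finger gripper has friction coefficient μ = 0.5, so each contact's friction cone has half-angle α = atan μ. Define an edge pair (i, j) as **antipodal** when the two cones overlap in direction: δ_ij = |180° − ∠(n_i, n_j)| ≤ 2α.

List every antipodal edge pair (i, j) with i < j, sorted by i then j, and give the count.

count = 3; pairs: (0,1), (1,2), (1,3)

α = atan 0.5 = 26.57°;  2α = 53.13°
n_0 = (+0.7649, -0.6441)
n_1 = (+0.0401, +0.9992)
n_2 = (-0.4012, -0.9160)
n_3 = (+0.0518, -0.9987)
  (0,1): δ = 52.20°  ✓
  (0,2): δ = 106.45°  ·
  (0,3): δ = 133.07°  ·
  (1,2): δ = 21.36°  ✓
  (1,3): δ = 5.27°  ✓
  (2,3): δ = 153.37°  ·
antipodal pairs: 3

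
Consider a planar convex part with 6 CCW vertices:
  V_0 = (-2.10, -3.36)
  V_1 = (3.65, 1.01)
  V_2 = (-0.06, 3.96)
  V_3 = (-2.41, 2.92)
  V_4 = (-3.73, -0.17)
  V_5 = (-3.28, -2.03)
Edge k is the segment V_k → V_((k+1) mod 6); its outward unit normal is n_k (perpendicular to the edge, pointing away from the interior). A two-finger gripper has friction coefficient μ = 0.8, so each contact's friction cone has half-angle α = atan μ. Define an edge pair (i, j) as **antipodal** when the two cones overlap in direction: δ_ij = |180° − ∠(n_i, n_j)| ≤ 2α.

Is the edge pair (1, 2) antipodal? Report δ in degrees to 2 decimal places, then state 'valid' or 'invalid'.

δ = 117.64°, invalid

α = atan 0.8 = 38.66°;  2α = 77.32°
edge 1: e_1 = (-3.71, +2.95);  n_1 = (+0.6224, +0.7827)
edge 2: e_2 = (-2.35, -1.04);  n_2 = (-0.4047, +0.9145)
∠(n_1, n_2) = 62.36°
δ = |180° − 62.36°| = 117.64°
117.64° > 2α = 77.32°  →  invalid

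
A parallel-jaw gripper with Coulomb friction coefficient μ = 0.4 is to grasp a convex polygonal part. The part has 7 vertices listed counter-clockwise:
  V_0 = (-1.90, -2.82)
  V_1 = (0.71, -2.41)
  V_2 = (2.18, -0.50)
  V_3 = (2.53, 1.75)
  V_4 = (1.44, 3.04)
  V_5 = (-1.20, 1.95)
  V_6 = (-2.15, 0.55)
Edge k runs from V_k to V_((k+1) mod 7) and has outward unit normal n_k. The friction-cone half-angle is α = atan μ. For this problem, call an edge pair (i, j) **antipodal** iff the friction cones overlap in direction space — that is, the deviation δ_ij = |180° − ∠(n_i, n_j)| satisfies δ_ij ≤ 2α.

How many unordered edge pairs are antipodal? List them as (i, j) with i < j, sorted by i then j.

count = 7; pairs: (0,4), (1,4), (1,5), (1,6), (2,5), (2,6), (3,6)

α = atan 0.4 = 21.80°;  2α = 43.60°
n_0 = (+0.1552, -0.9879)
n_1 = (+0.7925, -0.6099)
n_2 = (+0.9881, -0.1537)
n_3 = (+0.7638, +0.6454)
n_4 = (-0.3816, +0.9243)
n_5 = (-0.8275, +0.5615)
n_6 = (-0.9973, -0.0740)
  (0,1): δ = 136.51°  ·
  (0,2): δ = 107.77°  ·
  (0,3): δ = 58.73°  ·
  (0,4): δ = 13.51°  ✓
  (0,5): δ = 46.91°  ·
  (0,6): δ = 85.32°  ·
  (1,2): δ = 151.26°  ·
  (1,3): δ = 102.22°  ·
  (1,4): δ = 29.98°  ✓
  (1,5): δ = 3.42°  ✓
  (1,6): δ = 41.83°  ✓
  (2,3): δ = 130.96°  ·
  (2,4): δ = 58.72°  ·
  (2,5): δ = 25.32°  ✓
  (2,6): δ = 13.08°  ✓
  (3,4): δ = 107.76°  ·
  (3,5): δ = 74.36°  ·
  (3,6): δ = 35.95°  ✓
  (4,5): δ = 146.59°  ·
  (4,6): δ = 108.19°  ·
  (5,6): δ = 141.60°  ·
antipodal pairs: 7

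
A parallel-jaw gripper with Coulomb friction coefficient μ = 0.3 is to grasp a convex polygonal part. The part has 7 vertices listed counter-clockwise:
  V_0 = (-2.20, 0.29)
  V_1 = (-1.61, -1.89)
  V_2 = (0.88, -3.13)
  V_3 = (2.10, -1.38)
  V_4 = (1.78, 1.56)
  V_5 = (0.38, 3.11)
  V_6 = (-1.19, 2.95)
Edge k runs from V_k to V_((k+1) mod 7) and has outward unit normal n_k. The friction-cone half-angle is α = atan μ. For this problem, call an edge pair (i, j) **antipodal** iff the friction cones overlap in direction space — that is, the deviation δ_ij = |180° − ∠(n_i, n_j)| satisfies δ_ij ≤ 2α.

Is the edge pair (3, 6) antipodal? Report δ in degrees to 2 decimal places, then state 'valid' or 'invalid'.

α = atan 0.3 = 16.70°;  2α = 33.40°
edge 3: e_3 = (-0.32, +2.94);  n_3 = (+0.9941, +0.1082)
edge 6: e_6 = (-1.01, -2.66);  n_6 = (-0.9349, +0.3550)
∠(n_3, n_6) = 153.00°
δ = |180° − 153.00°| = 27.00°
27.00° ≤ 2α = 33.40°  →  valid

δ = 27.00°, valid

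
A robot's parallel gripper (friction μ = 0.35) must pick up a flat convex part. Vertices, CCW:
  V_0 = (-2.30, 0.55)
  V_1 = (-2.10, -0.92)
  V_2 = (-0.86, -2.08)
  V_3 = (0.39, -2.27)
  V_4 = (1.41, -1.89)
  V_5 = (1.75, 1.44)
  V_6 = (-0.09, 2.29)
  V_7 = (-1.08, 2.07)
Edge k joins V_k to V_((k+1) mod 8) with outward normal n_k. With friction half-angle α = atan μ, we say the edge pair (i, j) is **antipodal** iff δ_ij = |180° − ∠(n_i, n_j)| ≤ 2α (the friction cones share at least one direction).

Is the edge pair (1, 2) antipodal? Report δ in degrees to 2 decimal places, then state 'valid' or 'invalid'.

α = atan 0.35 = 19.29°;  2α = 38.58°
edge 1: e_1 = (+1.24, -1.16);  n_1 = (-0.6832, -0.7303)
edge 2: e_2 = (+1.25, -0.19);  n_2 = (-0.1503, -0.9886)
∠(n_1, n_2) = 34.45°
δ = |180° − 34.45°| = 145.55°
145.55° > 2α = 38.58°  →  invalid

δ = 145.55°, invalid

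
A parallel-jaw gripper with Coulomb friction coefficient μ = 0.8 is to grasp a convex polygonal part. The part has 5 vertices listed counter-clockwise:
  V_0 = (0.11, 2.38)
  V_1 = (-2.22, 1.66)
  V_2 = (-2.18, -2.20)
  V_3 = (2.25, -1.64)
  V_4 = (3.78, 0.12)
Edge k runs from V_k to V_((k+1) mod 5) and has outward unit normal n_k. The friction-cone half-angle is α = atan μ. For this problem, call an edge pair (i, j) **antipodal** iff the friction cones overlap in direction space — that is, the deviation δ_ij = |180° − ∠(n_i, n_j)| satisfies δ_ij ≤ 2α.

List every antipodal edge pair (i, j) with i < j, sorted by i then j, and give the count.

α = atan 0.8 = 38.66°;  2α = 77.32°
n_0 = (-0.2952, +0.9554)
n_1 = (-0.9999, -0.0104)
n_2 = (+0.1254, -0.9921)
n_3 = (+0.7547, -0.6561)
n_4 = (+0.5244, +0.8515)
  (0,1): δ = 106.58°  ·
  (0,2): δ = 9.97°  ✓
  (0,3): δ = 31.83°  ✓
  (0,4): δ = 131.20°  ·
  (1,2): δ = 83.39°  ·
  (1,3): δ = 41.59°  ✓
  (1,4): δ = 57.78°  ✓
  (2,3): δ = 138.21°  ·
  (2,4): δ = 38.83°  ✓
  (3,4): δ = 80.62°  ·
antipodal pairs: 5

count = 5; pairs: (0,2), (0,3), (1,3), (1,4), (2,4)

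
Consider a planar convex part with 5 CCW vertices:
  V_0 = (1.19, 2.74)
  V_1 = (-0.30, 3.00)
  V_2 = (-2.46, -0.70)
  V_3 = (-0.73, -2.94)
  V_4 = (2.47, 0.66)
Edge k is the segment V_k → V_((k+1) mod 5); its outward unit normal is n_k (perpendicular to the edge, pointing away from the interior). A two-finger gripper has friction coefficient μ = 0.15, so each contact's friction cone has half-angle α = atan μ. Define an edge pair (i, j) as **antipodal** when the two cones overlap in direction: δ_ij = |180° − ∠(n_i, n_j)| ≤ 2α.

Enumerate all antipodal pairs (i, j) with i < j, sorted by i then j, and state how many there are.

count = 2; pairs: (1,3), (2,4)

α = atan 0.15 = 8.53°;  2α = 17.06°
n_0 = (+0.1719, +0.9851)
n_1 = (-0.8636, +0.5042)
n_2 = (-0.7914, -0.6112)
n_3 = (+0.7474, -0.6644)
n_4 = (+0.8517, +0.5241)
  (0,1): δ = 110.38°  ·
  (0,2): δ = 42.42°  ·
  (0,3): δ = 58.26°  ·
  (0,4): δ = 131.51°  ·
  (1,2): δ = 112.04°  ·
  (1,3): δ = 11.36°  ✓
  (1,4): δ = 61.88°  ·
  (2,3): δ = 79.31°  ·
  (2,4): δ = 6.07°  ✓
  (3,4): δ = 106.76°  ·
antipodal pairs: 2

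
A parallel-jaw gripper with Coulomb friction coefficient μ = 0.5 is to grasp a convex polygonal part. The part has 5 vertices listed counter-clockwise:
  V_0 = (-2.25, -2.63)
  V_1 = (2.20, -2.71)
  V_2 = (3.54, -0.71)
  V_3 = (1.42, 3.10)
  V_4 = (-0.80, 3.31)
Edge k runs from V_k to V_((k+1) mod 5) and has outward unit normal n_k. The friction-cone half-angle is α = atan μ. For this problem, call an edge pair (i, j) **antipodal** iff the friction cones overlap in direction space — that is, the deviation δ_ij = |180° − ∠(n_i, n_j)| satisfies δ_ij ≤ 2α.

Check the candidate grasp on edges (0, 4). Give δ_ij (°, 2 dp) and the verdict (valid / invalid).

α = atan 0.5 = 26.57°;  2α = 53.13°
edge 0: e_0 = (+4.45, -0.08);  n_0 = (-0.0180, -0.9998)
edge 4: e_4 = (-1.45, -5.94);  n_4 = (-0.9715, +0.2371)
∠(n_0, n_4) = 102.69°
δ = |180° − 102.69°| = 77.31°
77.31° > 2α = 53.13°  →  invalid

δ = 77.31°, invalid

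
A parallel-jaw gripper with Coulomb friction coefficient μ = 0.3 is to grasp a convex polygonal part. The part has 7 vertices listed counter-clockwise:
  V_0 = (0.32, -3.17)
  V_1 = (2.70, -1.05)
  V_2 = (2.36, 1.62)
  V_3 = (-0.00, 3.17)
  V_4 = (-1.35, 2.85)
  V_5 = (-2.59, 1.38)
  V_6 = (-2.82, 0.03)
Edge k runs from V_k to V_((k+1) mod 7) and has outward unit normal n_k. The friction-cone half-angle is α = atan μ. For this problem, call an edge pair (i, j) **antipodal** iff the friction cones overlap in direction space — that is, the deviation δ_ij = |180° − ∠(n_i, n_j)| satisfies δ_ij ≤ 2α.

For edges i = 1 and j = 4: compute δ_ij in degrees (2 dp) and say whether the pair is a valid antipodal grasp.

α = atan 0.3 = 16.70°;  2α = 33.40°
edge 1: e_1 = (-0.34, +2.67);  n_1 = (+0.9920, +0.1263)
edge 4: e_4 = (-1.24, -1.47);  n_4 = (-0.7644, +0.6448)
∠(n_1, n_4) = 132.59°
δ = |180° − 132.59°| = 47.41°
47.41° > 2α = 33.40°  →  invalid

δ = 47.41°, invalid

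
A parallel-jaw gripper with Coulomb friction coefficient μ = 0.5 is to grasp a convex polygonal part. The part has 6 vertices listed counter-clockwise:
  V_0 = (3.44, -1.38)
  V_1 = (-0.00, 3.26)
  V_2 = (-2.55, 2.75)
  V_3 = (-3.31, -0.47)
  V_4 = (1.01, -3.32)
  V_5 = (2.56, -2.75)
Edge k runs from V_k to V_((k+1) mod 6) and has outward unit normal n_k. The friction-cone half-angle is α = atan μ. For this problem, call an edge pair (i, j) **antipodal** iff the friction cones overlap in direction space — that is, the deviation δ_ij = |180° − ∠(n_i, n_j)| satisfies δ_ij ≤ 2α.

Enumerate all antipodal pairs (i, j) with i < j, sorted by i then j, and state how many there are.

α = atan 0.5 = 26.57°;  2α = 53.13°
n_0 = (+0.8033, +0.5956)
n_1 = (-0.1961, +0.9806)
n_2 = (-0.9733, +0.2297)
n_3 = (-0.5507, -0.8347)
n_4 = (+0.3451, -0.9385)
n_5 = (+0.8414, -0.5404)
  (0,1): δ = 115.24°  ·
  (0,2): δ = 49.83°  ✓
  (0,3): δ = 20.03°  ✓
  (0,4): δ = 73.64°  ·
  (0,5): δ = 110.73°  ·
  (1,2): δ = 114.59°  ·
  (1,3): δ = 44.72°  ✓
  (1,4): δ = 8.88°  ✓
  (1,5): δ = 45.98°  ✓
  (2,3): δ = 110.13°  ·
  (2,4): δ = 56.53°  ·
  (2,5): δ = 19.43°  ✓
  (3,4): δ = 126.40°  ·
  (3,5): δ = 89.30°  ·
  (4,5): δ = 142.90°  ·
antipodal pairs: 6

count = 6; pairs: (0,2), (0,3), (1,3), (1,4), (1,5), (2,5)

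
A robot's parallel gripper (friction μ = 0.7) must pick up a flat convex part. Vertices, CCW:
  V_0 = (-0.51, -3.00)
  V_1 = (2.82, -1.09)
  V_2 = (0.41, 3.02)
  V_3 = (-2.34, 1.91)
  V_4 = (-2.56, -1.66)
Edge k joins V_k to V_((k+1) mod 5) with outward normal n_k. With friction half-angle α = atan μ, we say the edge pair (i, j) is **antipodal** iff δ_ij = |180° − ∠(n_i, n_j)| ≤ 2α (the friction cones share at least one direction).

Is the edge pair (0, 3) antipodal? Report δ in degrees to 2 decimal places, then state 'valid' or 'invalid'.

δ = 56.64°, valid

α = atan 0.7 = 34.99°;  2α = 69.98°
edge 0: e_0 = (+3.33, +1.91);  n_0 = (+0.4975, -0.8674)
edge 3: e_3 = (-0.22, -3.57);  n_3 = (-0.9981, +0.0615)
∠(n_0, n_3) = 123.36°
δ = |180° − 123.36°| = 56.64°
56.64° ≤ 2α = 69.98°  →  valid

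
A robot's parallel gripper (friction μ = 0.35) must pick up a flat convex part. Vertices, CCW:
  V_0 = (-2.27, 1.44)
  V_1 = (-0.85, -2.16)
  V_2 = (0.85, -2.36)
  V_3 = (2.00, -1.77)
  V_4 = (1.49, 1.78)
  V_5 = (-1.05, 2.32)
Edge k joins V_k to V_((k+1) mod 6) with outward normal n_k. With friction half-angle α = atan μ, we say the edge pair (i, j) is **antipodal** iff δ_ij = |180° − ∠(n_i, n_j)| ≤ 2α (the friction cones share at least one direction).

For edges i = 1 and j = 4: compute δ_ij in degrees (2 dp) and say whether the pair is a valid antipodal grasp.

α = atan 0.35 = 19.29°;  2α = 38.58°
edge 1: e_1 = (+1.70, -0.20);  n_1 = (-0.1168, -0.9932)
edge 4: e_4 = (-2.54, +0.54);  n_4 = (+0.2080, +0.9781)
∠(n_1, n_4) = 174.71°
δ = |180° − 174.71°| = 5.29°
5.29° ≤ 2α = 38.58°  →  valid

δ = 5.29°, valid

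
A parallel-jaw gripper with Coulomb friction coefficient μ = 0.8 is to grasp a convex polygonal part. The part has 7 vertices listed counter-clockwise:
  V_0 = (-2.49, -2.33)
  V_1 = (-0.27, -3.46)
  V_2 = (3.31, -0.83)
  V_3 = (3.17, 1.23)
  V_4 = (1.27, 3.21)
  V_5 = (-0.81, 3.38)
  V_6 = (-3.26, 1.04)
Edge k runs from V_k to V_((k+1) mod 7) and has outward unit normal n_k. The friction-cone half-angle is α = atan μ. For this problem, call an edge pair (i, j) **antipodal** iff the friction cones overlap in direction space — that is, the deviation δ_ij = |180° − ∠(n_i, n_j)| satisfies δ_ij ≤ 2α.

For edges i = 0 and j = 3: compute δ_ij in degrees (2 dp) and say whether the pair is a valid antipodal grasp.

α = atan 0.8 = 38.66°;  2α = 77.32°
edge 0: e_0 = (+2.22, -1.13);  n_0 = (-0.4536, -0.8912)
edge 3: e_3 = (-1.90, +1.98);  n_3 = (+0.7215, +0.6924)
∠(n_0, n_3) = 160.80°
δ = |180° − 160.80°| = 19.20°
19.20° ≤ 2α = 77.32°  →  valid

δ = 19.20°, valid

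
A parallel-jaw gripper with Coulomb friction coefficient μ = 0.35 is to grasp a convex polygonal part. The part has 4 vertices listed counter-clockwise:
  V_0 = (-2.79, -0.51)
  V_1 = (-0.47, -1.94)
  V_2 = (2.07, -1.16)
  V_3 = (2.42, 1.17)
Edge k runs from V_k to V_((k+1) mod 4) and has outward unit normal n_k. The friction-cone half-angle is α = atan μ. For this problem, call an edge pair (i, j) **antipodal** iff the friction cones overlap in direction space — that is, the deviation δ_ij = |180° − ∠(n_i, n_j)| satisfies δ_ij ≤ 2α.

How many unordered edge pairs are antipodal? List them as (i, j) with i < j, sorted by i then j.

α = atan 0.35 = 19.29°;  2α = 38.58°
n_0 = (-0.5247, -0.8513)
n_1 = (+0.2936, -0.9559)
n_2 = (+0.9889, -0.1485)
n_3 = (-0.3069, +0.9517)
  (0,1): δ = 131.28°  ·
  (0,2): δ = 66.89°  ·
  (0,3): δ = 49.52°  ·
  (1,2): δ = 115.61°  ·
  (1,3): δ = 0.80°  ✓
  (2,3): δ = 63.58°  ·
antipodal pairs: 1

count = 1; pairs: (1,3)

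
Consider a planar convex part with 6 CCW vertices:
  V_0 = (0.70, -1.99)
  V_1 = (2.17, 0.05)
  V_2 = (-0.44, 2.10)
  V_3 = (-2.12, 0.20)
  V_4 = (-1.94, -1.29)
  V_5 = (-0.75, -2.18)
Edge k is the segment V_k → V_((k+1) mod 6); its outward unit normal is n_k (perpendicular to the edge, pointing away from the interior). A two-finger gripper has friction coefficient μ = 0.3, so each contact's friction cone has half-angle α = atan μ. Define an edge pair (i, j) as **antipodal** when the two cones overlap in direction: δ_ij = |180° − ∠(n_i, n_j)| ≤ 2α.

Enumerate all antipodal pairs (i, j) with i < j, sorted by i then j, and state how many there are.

count = 2; pairs: (0,2), (1,4)

α = atan 0.3 = 16.70°;  2α = 33.40°
n_0 = (+0.8113, -0.5846)
n_1 = (+0.6177, +0.7864)
n_2 = (-0.7491, +0.6624)
n_3 = (-0.9928, -0.1199)
n_4 = (-0.5989, -0.8008)
n_5 = (+0.1299, -0.9915)
  (0,1): δ = 92.37°  ·
  (0,2): δ = 5.71°  ✓
  (0,3): δ = 42.66°  ·
  (0,4): δ = 88.98°  ·
  (0,5): δ = 133.24°  ·
  (1,2): δ = 93.34°  ·
  (1,3): δ = 44.96°  ·
  (1,4): δ = 1.35°  ✓
  (1,5): δ = 45.61°  ·
  (2,3): δ = 131.63°  ·
  (2,4): δ = 85.31°  ·
  (2,5): δ = 41.05°  ·
  (3,4): δ = 133.68°  ·
  (3,5): δ = 89.42°  ·
  (4,5): δ = 135.74°  ·
antipodal pairs: 2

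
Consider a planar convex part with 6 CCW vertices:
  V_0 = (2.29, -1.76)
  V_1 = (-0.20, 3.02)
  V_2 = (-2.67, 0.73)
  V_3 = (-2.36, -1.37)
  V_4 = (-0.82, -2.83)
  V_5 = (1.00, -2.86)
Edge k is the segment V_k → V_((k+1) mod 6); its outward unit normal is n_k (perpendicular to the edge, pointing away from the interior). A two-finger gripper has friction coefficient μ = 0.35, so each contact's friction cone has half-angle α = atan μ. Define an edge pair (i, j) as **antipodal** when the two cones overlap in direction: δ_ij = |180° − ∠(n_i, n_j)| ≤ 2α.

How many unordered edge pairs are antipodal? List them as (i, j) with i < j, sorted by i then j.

α = atan 0.35 = 19.29°;  2α = 38.58°
n_0 = (+0.8869, +0.4620)
n_1 = (-0.6799, +0.7333)
n_2 = (-0.9893, -0.1460)
n_3 = (-0.6880, -0.7257)
n_4 = (-0.0165, -0.9999)
n_5 = (+0.6488, -0.7609)
  (0,1): δ = 74.68°  ·
  (0,2): δ = 19.12°  ✓
  (0,3): δ = 19.01°  ✓
  (0,4): δ = 61.54°  ·
  (0,5): δ = 102.94°  ·
  (1,2): δ = 124.44°  ·
  (1,3): δ = 86.31°  ·
  (1,4): δ = 43.78°  ·
  (1,5): δ = 2.38°  ✓
  (2,3): δ = 141.87°  ·
  (2,4): δ = 99.34°  ·
  (2,5): δ = 57.94°  ·
  (3,4): δ = 137.47°  ·
  (3,5): δ = 96.07°  ·
  (4,5): δ = 138.60°  ·
antipodal pairs: 3

count = 3; pairs: (0,2), (0,3), (1,5)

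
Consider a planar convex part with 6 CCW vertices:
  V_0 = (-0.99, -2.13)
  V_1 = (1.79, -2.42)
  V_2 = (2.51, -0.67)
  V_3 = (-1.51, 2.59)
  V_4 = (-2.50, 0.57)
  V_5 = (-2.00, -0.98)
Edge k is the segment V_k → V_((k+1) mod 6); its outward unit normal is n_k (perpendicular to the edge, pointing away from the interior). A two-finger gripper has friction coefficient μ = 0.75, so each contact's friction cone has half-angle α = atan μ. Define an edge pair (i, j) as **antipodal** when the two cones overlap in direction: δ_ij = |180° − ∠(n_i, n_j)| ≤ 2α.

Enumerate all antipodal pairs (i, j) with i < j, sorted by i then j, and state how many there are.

count = 7; pairs: (0,2), (0,3), (1,3), (1,4), (1,5), (2,4), (2,5)

α = atan 0.75 = 36.87°;  2α = 73.74°
n_0 = (-0.1038, -0.9946)
n_1 = (+0.9248, -0.3805)
n_2 = (+0.6299, +0.7767)
n_3 = (-0.8980, +0.4401)
n_4 = (-0.9517, -0.3070)
n_5 = (-0.7514, -0.6599)
  (0,1): δ = 106.41°  ·
  (0,2): δ = 33.08°  ✓
  (0,3): δ = 69.85°  ✓
  (0,4): δ = 113.83°  ·
  (0,5): δ = 137.25°  ·
  (1,2): δ = 106.68°  ·
  (1,3): δ = 3.75°  ✓
  (1,4): δ = 40.24°  ✓
  (1,5): δ = 63.66°  ✓
  (2,3): δ = 77.07°  ·
  (2,4): δ = 33.08°  ✓
  (2,5): δ = 9.67°  ✓
  (3,4): δ = 136.01°  ·
  (3,5): δ = 112.60°  ·
  (4,5): δ = 156.59°  ·
antipodal pairs: 7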